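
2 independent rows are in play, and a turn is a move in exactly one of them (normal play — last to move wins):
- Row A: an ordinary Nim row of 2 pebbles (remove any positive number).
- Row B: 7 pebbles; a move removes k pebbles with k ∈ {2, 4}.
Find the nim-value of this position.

Row A is a plain Nim row of size 2, so its Grundy value is 2.
For row B, compute g(0), g(1), … with moves {2, 4}:
k:     0  1  2  3  4  5  6  7
g(k):  0  0  1  1  2  2  0  0
So g(7) = 0.
The value of a disjunctive sum is the nim-sum of the parts.
Combined value = 2 ⊕ 0 = 2.

2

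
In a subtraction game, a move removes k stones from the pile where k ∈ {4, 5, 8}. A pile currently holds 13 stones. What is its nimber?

0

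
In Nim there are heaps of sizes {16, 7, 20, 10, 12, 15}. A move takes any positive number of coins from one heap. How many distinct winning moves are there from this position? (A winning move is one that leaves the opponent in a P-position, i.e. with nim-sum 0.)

Nim-sum: 16 ⊕ 7 ⊕ 20 ⊕ 10 ⊕ 12 ⊕ 15 = 10.
The overall nim-sum is X = 10. A heap of size p has a winning move iff p XOR X < p (reduce it to p XOR X).
  16: 16 XOR 10 = 26 ≥ 16 — no move.
  7: 7 XOR 10 = 13 ≥ 7 — no move.
  20: 20 XOR 10 = 30 ≥ 20 — no move.
  10: 10 XOR 10 = 0 < 10 — winning move (to 0).
  12: 12 XOR 10 = 6 < 12 — winning move (to 6).
  15: 15 XOR 10 = 5 < 15 — winning move (to 5).
That gives 3 winning moves.

3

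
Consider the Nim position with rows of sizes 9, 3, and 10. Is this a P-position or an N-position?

P-position

Compute the nim-sum pairwise:
9 ^ 3 = 10
10 ^ 10 = 0
The nim-sum is 0, so this is a P-position: the player to move is in a losing position under optimal play.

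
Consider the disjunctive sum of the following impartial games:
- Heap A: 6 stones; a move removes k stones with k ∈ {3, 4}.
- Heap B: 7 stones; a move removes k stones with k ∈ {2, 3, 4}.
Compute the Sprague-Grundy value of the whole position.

Grundy values for heap A (subtraction set {3, 4}):
g(0) = mex{} = 0
g(1) = mex{} = 0
g(2) = mex{} = 0
g(3) = mex{0} = 1
g(4) = mex{0} = 1
g(5) = mex{0} = 1
g(6) = mex{0,1} = 2
So g(6) = 2.
For heap B, compute g(0), g(1), … with moves {2, 3, 4}:
k:     0  1  2  3  4  5  6  7
g(k):  0  0  1  1  2  2  0  0
So g(7) = 0.
By the Sprague-Grundy theorem, the Grundy value of a sum of independent games is the XOR of the component values.
Combined value = 2 ⊕ 0 = 2.

2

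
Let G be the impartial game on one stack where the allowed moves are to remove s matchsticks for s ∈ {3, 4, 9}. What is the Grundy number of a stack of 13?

0

Compute g(0), g(1), … for moves {3, 4, 9}:
k:     0  1  2  3  4  5  6  7  8  9 10 11 12 13
g(k):  0  0  0  1  1  1  2  0  0  3  1  1  2  0
So g(13) = 0.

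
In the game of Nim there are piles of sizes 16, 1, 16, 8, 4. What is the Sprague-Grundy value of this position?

13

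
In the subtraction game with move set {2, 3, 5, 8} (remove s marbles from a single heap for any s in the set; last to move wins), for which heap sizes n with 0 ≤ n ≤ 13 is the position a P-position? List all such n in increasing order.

Compute g(0), g(1), … for moves {2, 3, 5, 8}:
g(0) = mex{} = 0
g(1) = mex{} = 0
g(2) = mex{0} = 1
g(3) = mex{0} = 1
g(4) = mex{0,1} = 2
g(5) = mex{0,1} = 2
g(6) = mex{0,1,2} = 3
g(7) = mex{1,2} = 0
g(8) = mex{0,1,2,3} = 4
g(9) = mex{0,2,3} = 1
g(10) = mex{0,1,2,4} = 3
g(11) = mex{1,3,4} = 0
g(12) = mex{0,1,2,3} = 4
g(13) = mex{0,2,3,4} = 1
The P-positions (g = 0) in 0..13 are 0, 1, 7, 11.

0, 1, 7, 11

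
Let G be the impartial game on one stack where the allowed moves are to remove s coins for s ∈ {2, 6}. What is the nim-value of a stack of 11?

Grundy values for subtraction set {2, 6}:
k:     0  1  2  3  4  5  6  7  8  9 10 11
g(k):  0  0  1  1  0  0  1  1  0  0  1  1
So g(11) = 1.

1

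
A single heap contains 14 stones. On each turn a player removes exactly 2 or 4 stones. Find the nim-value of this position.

1

Compute g(0), g(1), … for moves {2, 4}:
k:     0  1  2  3  4  5  6  7  8  9 10 11 12 13 14
g(k):  0  0  1  1  2  2  0  0  1  1  2  2  0  0  1
So g(14) = 1.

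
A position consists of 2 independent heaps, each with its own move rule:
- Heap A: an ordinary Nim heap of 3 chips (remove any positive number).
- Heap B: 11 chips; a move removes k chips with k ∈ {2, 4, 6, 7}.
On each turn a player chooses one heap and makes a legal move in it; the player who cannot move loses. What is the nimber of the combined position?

Heap A is a plain Nim heap of size 3, so its Grundy value is 3.
Grundy values for heap B (subtraction set {2, 4, 6, 7}):
k:     0  1  2  3  4  5  6  7  8  9 10 11
g(k):  0  0  1  1  2  2  3  3  4  0  0  1
So g(11) = 1.
The value of a disjunctive sum is the nim-sum of the parts.
Combined value = 3 ⊕ 1 = 2.

2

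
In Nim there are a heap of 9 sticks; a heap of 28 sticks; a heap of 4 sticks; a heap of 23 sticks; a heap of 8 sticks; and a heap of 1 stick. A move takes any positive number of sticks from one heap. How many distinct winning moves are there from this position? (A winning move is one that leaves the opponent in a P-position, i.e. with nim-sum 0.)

Nim-sum: 9 ⊕ 28 ⊕ 4 ⊕ 23 ⊕ 8 ⊕ 1 = 15.
The overall nim-sum is X = 15. A heap of size p has a winning move iff p XOR X < p (reduce it to p XOR X).
  9: 9 XOR 15 = 6 < 9 — winning move (to 6).
  28: 28 XOR 15 = 19 < 28 — winning move (to 19).
  4: 4 XOR 15 = 11 ≥ 4 — no move.
  23: 23 XOR 15 = 24 ≥ 23 — no move.
  8: 8 XOR 15 = 7 < 8 — winning move (to 7).
  1: 1 XOR 15 = 14 ≥ 1 — no move.
That gives 3 winning moves.

3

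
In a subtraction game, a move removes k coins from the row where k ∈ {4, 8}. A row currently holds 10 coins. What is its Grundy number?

2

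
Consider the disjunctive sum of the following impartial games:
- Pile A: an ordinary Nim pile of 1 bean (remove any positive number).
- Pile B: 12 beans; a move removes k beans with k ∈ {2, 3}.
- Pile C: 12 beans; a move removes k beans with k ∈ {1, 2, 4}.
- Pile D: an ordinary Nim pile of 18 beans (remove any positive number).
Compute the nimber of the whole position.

Pile A is a plain Nim pile of size 1, so its Grundy value is 1.
Build the Grundy sequence for pile B with g(k) = mex{g(k−s) : s ∈ {2, 3}, s ≤ k}:
g(0) = mex{} = 0
g(1) = mex{} = 0
g(2) = mex{0} = 1
g(3) = mex{0} = 1
g(4) = mex{0,1} = 2
g(5) = mex{1} = 0
g(6) = mex{1,2} = 0
g(7) = mex{0,2} = 1
g(8) = mex{0} = 1
g(9) = mex{0,1} = 2
g(10) = mex{1} = 0
g(11) = mex{1,2} = 0
g(12) = mex{0,2} = 1
So g(12) = 1.
For pile C, compute g(0), g(1), … with moves {1, 2, 4}:
g(0) = mex{} = 0
g(1) = mex{0} = 1
g(2) = mex{0,1} = 2
g(3) = mex{1,2} = 0
g(4) = mex{0,2} = 1
g(5) = mex{0,1} = 2
g(6) = mex{1,2} = 0
g(7) = mex{0,2} = 1
g(8) = mex{0,1} = 2
g(9) = mex{1,2} = 0
g(10) = mex{0,2} = 1
g(11) = mex{0,1} = 2
g(12) = mex{1,2} = 0
So g(12) = 0.
Pile D is a plain Nim pile of size 18, so its Grundy value is 18.
The value of a disjunctive sum is the nim-sum of the parts.
Combined value = 1 ⊕ 1 ⊕ 0 ⊕ 18 = 18.

18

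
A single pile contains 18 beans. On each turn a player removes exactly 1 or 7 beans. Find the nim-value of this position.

Build the Grundy sequence with g(k) = mex{g(k−s) : s ∈ {1, 7}, s ≤ k}:
k:     0  1  2  3  4  5  6  7  8  9 10 11 12 13 14 15 16 17 18
g(k):  0  1  0  1  0  1  0  1  0  1  0  1  0  1  0  1  0  1  0
So g(18) = 0.

0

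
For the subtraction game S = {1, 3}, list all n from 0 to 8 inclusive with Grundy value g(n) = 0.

0, 2, 4, 6, 8

Grundy values for subtraction set {1, 3}:
k:     0  1  2  3  4  5  6  7  8
g(k):  0  1  0  1  0  1  0  1  0
The P-positions (g = 0) in 0..8 are 0, 2, 4, 6, 8.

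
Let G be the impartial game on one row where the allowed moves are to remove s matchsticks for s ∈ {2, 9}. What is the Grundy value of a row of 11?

0

Grundy values for subtraction set {2, 9}:
k:     0  1  2  3  4  5  6  7  8  9 10 11
g(k):  0  0  1  1  0  0  1  1  0  2  1  0
So g(11) = 0.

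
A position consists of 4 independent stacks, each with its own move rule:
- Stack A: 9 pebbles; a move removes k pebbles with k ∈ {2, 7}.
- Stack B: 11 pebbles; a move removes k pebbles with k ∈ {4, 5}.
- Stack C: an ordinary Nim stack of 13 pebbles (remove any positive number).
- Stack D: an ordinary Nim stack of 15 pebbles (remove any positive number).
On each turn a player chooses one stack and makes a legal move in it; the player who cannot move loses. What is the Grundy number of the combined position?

For stack A, compute g(0), g(1), … with moves {2, 7}:
g(0) = mex{} = 0
g(1) = mex{} = 0
g(2) = mex{0} = 1
g(3) = mex{0} = 1
g(4) = mex{1} = 0
g(5) = mex{1} = 0
g(6) = mex{0} = 1
g(7) = mex{0} = 1
g(8) = mex{0,1} = 2
g(9) = mex{1} = 0
So g(9) = 0.
Build the Grundy sequence for stack B with g(k) = mex{g(k−s) : s ∈ {4, 5}, s ≤ k}:
g(0) = mex{} = 0
g(1) = mex{} = 0
g(2) = mex{} = 0
g(3) = mex{} = 0
g(4) = mex{0} = 1
g(5) = mex{0} = 1
g(6) = mex{0} = 1
g(7) = mex{0} = 1
g(8) = mex{0,1} = 2
g(9) = mex{1} = 0
g(10) = mex{1} = 0
g(11) = mex{1} = 0
So g(11) = 0.
Stack C is a plain Nim stack of size 13, so its Grundy value is 13.
Stack D is a plain Nim stack of size 15, so its Grundy value is 15.
The value of a disjunctive sum is the nim-sum of the parts.
Combined value = 0 ⊕ 0 ⊕ 13 ⊕ 15 = 2.

2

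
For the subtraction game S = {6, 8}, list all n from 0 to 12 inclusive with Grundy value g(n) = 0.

Grundy values for subtraction set {6, 8}:
k:     0  1  2  3  4  5  6  7  8  9 10 11 12
g(k):  0  0  0  0  0  0  1  1  1  1  1  1  2
The P-positions (g = 0) in 0..12 are 0, 1, 2, 3, 4, 5.

0, 1, 2, 3, 4, 5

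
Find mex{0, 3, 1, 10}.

2

The values 0, 1 are all present; 2 is the first non-negative integer missing from the set.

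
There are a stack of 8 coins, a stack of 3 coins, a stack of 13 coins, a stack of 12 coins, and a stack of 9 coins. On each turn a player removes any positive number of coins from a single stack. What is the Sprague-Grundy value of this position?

Nim-sum: 8 ⊕ 3 ⊕ 13 ⊕ 12 ⊕ 9 = 3.

3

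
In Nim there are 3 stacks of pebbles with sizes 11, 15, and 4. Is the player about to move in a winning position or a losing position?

Losing position

Nim-sum: 11 XOR 15 XOR 4 = 0.
The nim-sum is 0, so this is a P-position: the player to move is in a losing position under optimal play.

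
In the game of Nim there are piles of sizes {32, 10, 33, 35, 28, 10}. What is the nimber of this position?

Nim-sum: 32 XOR 10 XOR 33 XOR 35 XOR 28 XOR 10 = 62.

62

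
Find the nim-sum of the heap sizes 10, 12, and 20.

Write each in binary and XOR column by column:
  01010  (10)
  01100  (12)
  10100  (20)
  -----
  10010  (18)

18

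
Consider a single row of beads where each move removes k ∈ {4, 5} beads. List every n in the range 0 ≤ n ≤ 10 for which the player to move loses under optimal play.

Build the Grundy sequence with g(k) = mex{g(k−s) : s ∈ {4, 5}, s ≤ k}:
k:     0  1  2  3  4  5  6  7  8  9 10
g(k):  0  0  0  0  1  1  1  1  2  0  0
The P-positions (g = 0) in 0..10 are 0, 1, 2, 3, 9, 10.

0, 1, 2, 3, 9, 10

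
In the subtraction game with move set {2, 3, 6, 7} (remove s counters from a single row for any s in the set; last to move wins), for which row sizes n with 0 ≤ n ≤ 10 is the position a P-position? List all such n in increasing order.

0, 1, 5, 9, 10

Build the Grundy sequence with g(k) = mex{g(k−s) : s ∈ {2, 3, 6, 7}, s ≤ k}:
k:     0  1  2  3  4  5  6  7  8  9 10
g(k):  0  0  1  1  2  0  3  1  2  0  0
The P-positions (g = 0) in 0..10 are 0, 1, 5, 9, 10.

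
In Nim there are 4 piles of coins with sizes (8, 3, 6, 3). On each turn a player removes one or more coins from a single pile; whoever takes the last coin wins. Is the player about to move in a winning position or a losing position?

Winning position

Write each in binary and XOR column by column:
  1000  (8)
  0011  (3)
  0110  (6)
  0011  (3)
  ----
  1110  (14)
The nim-sum is 14 ≠ 0, so this is an N-position: the player to move can win.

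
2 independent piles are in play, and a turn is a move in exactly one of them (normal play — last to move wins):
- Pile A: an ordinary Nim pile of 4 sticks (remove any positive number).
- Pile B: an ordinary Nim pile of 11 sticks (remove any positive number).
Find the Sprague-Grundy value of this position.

15

Pile A is a plain Nim pile of size 4, so its Grundy value is 4.
Pile B is a plain Nim pile of size 11, so its Grundy value is 11.
The value of a disjunctive sum is the nim-sum of the parts.
Combined value = 4 ⊕ 11 = 15.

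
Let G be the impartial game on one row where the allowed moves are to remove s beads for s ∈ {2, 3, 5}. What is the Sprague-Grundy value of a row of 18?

2

Grundy values for subtraction set {2, 3, 5}:
k:     0  1  2  3  4  5  6  7  8  9 10 11 12 13 14 15 16 17 18
g(k):  0  0  1  1  2  2  3  0  0  1  1  2  2  3  0  0  1  1  2
So g(18) = 2.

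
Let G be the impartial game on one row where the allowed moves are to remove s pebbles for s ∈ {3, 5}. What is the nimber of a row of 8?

0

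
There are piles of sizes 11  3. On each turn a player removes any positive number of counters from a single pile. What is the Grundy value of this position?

Compute the nim-sum pairwise:
11 ⊕ 3 = 8

8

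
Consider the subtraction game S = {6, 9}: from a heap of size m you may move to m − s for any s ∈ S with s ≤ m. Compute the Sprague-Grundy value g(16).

Compute g(0), g(1), … for moves {6, 9}:
k:     0  1  2  3  4  5  6  7  8  9 10 11 12 13 14 15 16
g(k):  0  0  0  0  0  0  1  1  1  1  1  1  2  2  2  0  0
So g(16) = 0.

0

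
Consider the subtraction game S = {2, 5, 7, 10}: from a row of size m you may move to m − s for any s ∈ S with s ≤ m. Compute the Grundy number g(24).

0

Grundy values for subtraction set {2, 5, 7, 10}:
k:     0  1  2  3  4  5  6  7  8  9 10 11 12 13 14 15 16 17 18 19 20 21 22 23 24
g(k):  0  0  1  1  0  2  1  3  2  2  3  3  0  0  1  1  0  2  1  3  2  2  3  3  0
So g(24) = 0.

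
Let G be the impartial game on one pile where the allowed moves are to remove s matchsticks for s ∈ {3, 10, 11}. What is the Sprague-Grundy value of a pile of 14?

Compute g(0), g(1), … for moves {3, 10, 11}:
k:     0  1  2  3  4  5  6  7  8  9 10 11 12 13 14
g(k):  0  0  0  1  1  1  0  0  0  1  1  1  2  2  0
So g(14) = 0.

0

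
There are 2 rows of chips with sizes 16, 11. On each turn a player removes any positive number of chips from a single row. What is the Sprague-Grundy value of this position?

27

Compute the nim-sum pairwise:
16 XOR 11 = 27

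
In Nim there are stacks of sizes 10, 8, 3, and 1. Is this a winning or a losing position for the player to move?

Write each in binary and XOR column by column:
  1010  (10)
  1000  (8)
  0011  (3)
  0001  (1)
  ----
  0000  (0)
The nim-sum is 0, so this is a P-position: the player to move is in a losing position under optimal play.

Losing position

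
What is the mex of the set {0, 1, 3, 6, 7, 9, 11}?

2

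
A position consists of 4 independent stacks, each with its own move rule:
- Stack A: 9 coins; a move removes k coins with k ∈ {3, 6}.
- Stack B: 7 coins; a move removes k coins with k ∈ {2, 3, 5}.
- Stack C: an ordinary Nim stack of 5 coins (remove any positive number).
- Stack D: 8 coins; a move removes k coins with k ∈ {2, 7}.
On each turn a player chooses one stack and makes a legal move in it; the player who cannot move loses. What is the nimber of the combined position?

Build the Grundy sequence for stack A with g(k) = mex{g(k−s) : s ∈ {3, 6}, s ≤ k}:
g(0) = mex{} = 0
g(1) = mex{} = 0
g(2) = mex{} = 0
g(3) = mex{0} = 1
g(4) = mex{0} = 1
g(5) = mex{0} = 1
g(6) = mex{0,1} = 2
g(7) = mex{0,1} = 2
g(8) = mex{0,1} = 2
g(9) = mex{1,2} = 0
So g(9) = 0.
Build the Grundy sequence for stack B with g(k) = mex{g(k−s) : s ∈ {2, 3, 5}, s ≤ k}:
g(0) = mex{} = 0
g(1) = mex{} = 0
g(2) = mex{0} = 1
g(3) = mex{0} = 1
g(4) = mex{0,1} = 2
g(5) = mex{0,1} = 2
g(6) = mex{0,1,2} = 3
g(7) = mex{1,2} = 0
So g(7) = 0.
Stack C is a plain Nim stack of size 5, so its Grundy value is 5.
For stack D, compute g(0), g(1), … with moves {2, 7}:
k:     0  1  2  3  4  5  6  7  8
g(k):  0  0  1  1  0  0  1  1  2
So g(8) = 2.
The value of a disjunctive sum is the nim-sum of the parts.
Combined value = 0 ⊕ 0 ⊕ 5 ⊕ 2 = 7.

7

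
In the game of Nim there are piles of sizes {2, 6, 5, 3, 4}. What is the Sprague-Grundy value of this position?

Write each in binary and XOR column by column:
  010  (2)
  110  (6)
  101  (5)
  011  (3)
  100  (4)
  ---
  110  (6)

6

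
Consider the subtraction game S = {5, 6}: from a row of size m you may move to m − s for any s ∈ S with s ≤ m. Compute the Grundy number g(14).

0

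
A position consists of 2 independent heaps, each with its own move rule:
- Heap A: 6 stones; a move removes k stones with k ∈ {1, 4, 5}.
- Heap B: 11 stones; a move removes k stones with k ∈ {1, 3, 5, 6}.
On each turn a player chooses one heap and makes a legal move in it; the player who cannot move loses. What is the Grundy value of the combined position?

2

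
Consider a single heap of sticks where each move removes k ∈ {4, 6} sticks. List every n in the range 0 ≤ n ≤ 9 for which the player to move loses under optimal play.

Compute g(0), g(1), … for moves {4, 6}:
g(0) = mex{} = 0
g(1) = mex{} = 0
g(2) = mex{} = 0
g(3) = mex{} = 0
g(4) = mex{0} = 1
g(5) = mex{0} = 1
g(6) = mex{0} = 1
g(7) = mex{0} = 1
g(8) = mex{0,1} = 2
g(9) = mex{0,1} = 2
The P-positions (g = 0) in 0..9 are 0, 1, 2, 3.

0, 1, 2, 3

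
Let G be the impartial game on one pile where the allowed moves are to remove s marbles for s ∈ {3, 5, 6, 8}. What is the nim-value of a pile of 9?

3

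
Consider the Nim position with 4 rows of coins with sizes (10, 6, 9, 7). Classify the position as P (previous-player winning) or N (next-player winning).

Compute the nim-sum pairwise:
10 XOR 6 = 12
12 XOR 9 = 5
5 XOR 7 = 2
The nim-sum is 2 ≠ 0, so this is an N-position: the player to move can win.

N-position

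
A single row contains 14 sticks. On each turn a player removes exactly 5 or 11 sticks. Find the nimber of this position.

2

Compute g(0), g(1), … for moves {5, 11}:
g(0) = mex{} = 0
g(1) = mex{} = 0
g(2) = mex{} = 0
g(3) = mex{} = 0
g(4) = mex{} = 0
g(5) = mex{0} = 1
g(6) = mex{0} = 1
g(7) = mex{0} = 1
g(8) = mex{0} = 1
g(9) = mex{0} = 1
g(10) = mex{1} = 0
g(11) = mex{0,1} = 2
g(12) = mex{0,1} = 2
g(13) = mex{0,1} = 2
g(14) = mex{0,1} = 2
So g(14) = 2.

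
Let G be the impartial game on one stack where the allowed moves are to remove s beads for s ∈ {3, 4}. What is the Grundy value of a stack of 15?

0

Grundy values for subtraction set {3, 4}:
k:     0  1  2  3  4  5  6  7  8  9 10 11 12 13 14 15
g(k):  0  0  0  1  1  1  2  0  0  0  1  1  1  2  0  0
So g(15) = 0.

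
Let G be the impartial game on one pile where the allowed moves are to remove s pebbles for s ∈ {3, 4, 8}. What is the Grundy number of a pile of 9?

3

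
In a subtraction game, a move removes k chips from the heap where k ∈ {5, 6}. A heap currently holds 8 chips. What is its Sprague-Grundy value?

1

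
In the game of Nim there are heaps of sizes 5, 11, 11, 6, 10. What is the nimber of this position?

Nim-sum: 5 ^ 11 ^ 11 ^ 6 ^ 10 = 9.

9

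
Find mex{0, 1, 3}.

2

The values 0, 1 are all present; 2 is the first non-negative integer missing from the set.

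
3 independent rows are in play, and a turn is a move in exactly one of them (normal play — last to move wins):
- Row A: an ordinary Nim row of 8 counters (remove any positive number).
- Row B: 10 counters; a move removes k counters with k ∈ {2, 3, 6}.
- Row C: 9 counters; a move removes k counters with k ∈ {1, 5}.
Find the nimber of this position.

9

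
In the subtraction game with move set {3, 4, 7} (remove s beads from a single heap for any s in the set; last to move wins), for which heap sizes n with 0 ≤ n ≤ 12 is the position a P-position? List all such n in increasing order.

0, 1, 2, 10, 11, 12

Grundy values for subtraction set {3, 4, 7}:
k:     0  1  2  3  4  5  6  7  8  9 10 11 12
g(k):  0  0  0  1  1  1  2  2  2  3  0  0  0
The P-positions (g = 0) in 0..12 are 0, 1, 2, 10, 11, 12.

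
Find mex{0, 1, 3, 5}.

The values 0, 1 are all present; 2 is the first non-negative integer missing from the set.

2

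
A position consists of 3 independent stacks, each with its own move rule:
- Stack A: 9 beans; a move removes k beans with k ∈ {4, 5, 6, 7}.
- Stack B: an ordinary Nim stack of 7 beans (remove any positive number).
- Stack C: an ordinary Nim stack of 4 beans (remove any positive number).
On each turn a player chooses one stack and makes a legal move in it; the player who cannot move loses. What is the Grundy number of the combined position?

1

For stack A, compute g(0), g(1), … with moves {4, 5, 6, 7}:
g(0) = mex{} = 0
g(1) = mex{} = 0
g(2) = mex{} = 0
g(3) = mex{} = 0
g(4) = mex{0} = 1
g(5) = mex{0} = 1
g(6) = mex{0} = 1
g(7) = mex{0} = 1
g(8) = mex{0,1} = 2
g(9) = mex{0,1} = 2
So g(9) = 2.
Stack B is a plain Nim stack of size 7, so its Grundy value is 7.
Stack C is a plain Nim stack of size 4, so its Grundy value is 4.
The value of a disjunctive sum is the nim-sum of the parts.
Combined value = 2 XOR 7 XOR 4 = 1.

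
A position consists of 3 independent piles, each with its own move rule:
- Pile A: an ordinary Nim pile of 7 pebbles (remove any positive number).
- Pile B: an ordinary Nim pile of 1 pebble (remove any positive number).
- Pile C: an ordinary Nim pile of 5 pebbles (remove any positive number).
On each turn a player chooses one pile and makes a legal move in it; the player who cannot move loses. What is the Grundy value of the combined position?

3

Pile A is a plain Nim pile of size 7, so its Grundy value is 7.
Pile B is a plain Nim pile of size 1, so its Grundy value is 1.
Pile C is a plain Nim pile of size 5, so its Grundy value is 5.
The value of a disjunctive sum is the nim-sum of the parts.
Combined value = 7 ⊕ 1 ⊕ 5 = 3.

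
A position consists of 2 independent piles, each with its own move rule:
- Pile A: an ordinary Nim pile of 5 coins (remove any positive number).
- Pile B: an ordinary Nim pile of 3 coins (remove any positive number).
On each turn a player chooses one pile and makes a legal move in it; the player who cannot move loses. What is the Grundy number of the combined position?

6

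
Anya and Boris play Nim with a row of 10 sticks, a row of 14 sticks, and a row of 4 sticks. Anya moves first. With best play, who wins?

Boris wins

Nim-sum: 10 ⊕ 14 ⊕ 4 = 0.
The nim-sum is 0, so this is a P-position: the player to move is in a losing position under optimal play; Anya is about to move from it and so loses — Boris wins.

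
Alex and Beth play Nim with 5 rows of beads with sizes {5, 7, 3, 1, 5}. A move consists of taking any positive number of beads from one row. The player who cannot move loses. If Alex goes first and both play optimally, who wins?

Nim-sum: 5 XOR 7 XOR 3 XOR 1 XOR 5 = 5.
The nim-sum is 5 ≠ 0, so this is an N-position: the player to move can win; Alex has a winning move.

Alex wins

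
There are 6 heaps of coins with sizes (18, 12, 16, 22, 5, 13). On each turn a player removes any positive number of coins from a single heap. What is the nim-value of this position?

In binary:
  10010  (18)
  01100  (12)
  10000  (16)
  10110  (22)
  00101  (5)
  01101  (13)
  -----
  10000  (16)

16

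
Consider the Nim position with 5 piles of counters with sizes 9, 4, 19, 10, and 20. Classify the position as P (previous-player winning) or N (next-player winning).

Bitwise XOR of the heap sizes:
  01001  (9)
  00100  (4)
  10011  (19)
  01010  (10)
  10100  (20)
  -----
  00000  (0)
The nim-sum is 0, so this is a P-position: the player to move is in a losing position under optimal play.

P-position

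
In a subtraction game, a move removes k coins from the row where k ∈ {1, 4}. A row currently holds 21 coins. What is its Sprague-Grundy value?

1

Compute g(0), g(1), … for moves {1, 4}:
k:     0  1  2  3  4  5  6  7  8  9 10 11 12 13 14 15 16 17 18 19 20 21
g(k):  0  1  0  1  2  0  1  0  1  2  0  1  0  1  2  0  1  0  1  2  0  1
So g(21) = 1.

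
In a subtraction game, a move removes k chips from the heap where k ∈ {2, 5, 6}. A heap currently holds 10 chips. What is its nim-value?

Compute g(0), g(1), … for moves {2, 5, 6}:
g(0) = mex{} = 0
g(1) = mex{} = 0
g(2) = mex{0} = 1
g(3) = mex{0} = 1
g(4) = mex{1} = 0
g(5) = mex{0,1} = 2
g(6) = mex{0} = 1
g(7) = mex{0,1,2} = 3
g(8) = mex{1} = 0
g(9) = mex{0,1,3} = 2
g(10) = mex{0,2} = 1
So g(10) = 1.

1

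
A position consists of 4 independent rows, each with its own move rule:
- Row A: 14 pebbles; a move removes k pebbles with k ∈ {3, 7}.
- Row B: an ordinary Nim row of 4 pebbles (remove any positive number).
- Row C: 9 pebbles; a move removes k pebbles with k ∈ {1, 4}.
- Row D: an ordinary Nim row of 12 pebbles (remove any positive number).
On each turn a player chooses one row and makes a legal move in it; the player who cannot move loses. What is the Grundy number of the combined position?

Build the Grundy sequence for row A with g(k) = mex{g(k−s) : s ∈ {3, 7}, s ≤ k}:
k:     0  1  2  3  4  5  6  7  8  9 10 11 12 13 14
g(k):  0  0  0  1  1  1  0  2  2  1  0  0  0  1  1
So g(14) = 1.
Row B is a plain Nim row of size 4, so its Grundy value is 4.
Grundy values for row C (subtraction set {1, 4}):
k:     0  1  2  3  4  5  6  7  8  9
g(k):  0  1  0  1  2  0  1  0  1  2
So g(9) = 2.
Row D is a plain Nim row of size 12, so its Grundy value is 12.
By the Sprague-Grundy theorem, the Grundy value of a sum of independent games is the XOR of the component values.
Combined value = 1 ⊕ 4 ⊕ 2 ⊕ 12 = 11.

11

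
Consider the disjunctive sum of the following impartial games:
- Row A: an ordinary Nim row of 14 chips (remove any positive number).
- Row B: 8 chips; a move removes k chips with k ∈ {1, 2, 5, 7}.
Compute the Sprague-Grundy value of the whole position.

12

Row A is a plain Nim row of size 14, so its Grundy value is 14.
Grundy values for row B (subtraction set {1, 2, 5, 7}):
k:     0  1  2  3  4  5  6  7  8
g(k):  0  1  2  0  1  2  0  1  2
So g(8) = 2.
By the Sprague-Grundy theorem, the Grundy value of a sum of independent games is the XOR of the component values.
Combined value = 14 ⊕ 2 = 12.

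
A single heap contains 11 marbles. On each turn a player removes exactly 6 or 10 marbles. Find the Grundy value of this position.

Grundy values for subtraction set {6, 10}:
g(0) = mex{} = 0
g(1) = mex{} = 0
g(2) = mex{} = 0
g(3) = mex{} = 0
g(4) = mex{} = 0
g(5) = mex{} = 0
g(6) = mex{0} = 1
g(7) = mex{0} = 1
g(8) = mex{0} = 1
g(9) = mex{0} = 1
g(10) = mex{0} = 1
g(11) = mex{0} = 1
So g(11) = 1.

1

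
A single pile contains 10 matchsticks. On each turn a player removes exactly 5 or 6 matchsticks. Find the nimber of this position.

Grundy values for subtraction set {5, 6}:
k:     0  1  2  3  4  5  6  7  8  9 10
g(k):  0  0  0  0  0  1  1  1  1  1  2
So g(10) = 2.

2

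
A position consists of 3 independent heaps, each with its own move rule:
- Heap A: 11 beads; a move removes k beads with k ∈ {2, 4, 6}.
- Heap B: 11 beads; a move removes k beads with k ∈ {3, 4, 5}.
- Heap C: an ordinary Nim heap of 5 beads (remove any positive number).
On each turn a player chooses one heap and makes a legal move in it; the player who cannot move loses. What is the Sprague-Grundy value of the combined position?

Grundy values for heap A (subtraction set {2, 4, 6}):
g(0) = mex{} = 0
g(1) = mex{} = 0
g(2) = mex{0} = 1
g(3) = mex{0} = 1
g(4) = mex{0,1} = 2
g(5) = mex{0,1} = 2
g(6) = mex{0,1,2} = 3
g(7) = mex{0,1,2} = 3
g(8) = mex{1,2,3} = 0
g(9) = mex{1,2,3} = 0
g(10) = mex{0,2,3} = 1
g(11) = mex{0,2,3} = 1
So g(11) = 1.
Build the Grundy sequence for heap B with g(k) = mex{g(k−s) : s ∈ {3, 4, 5}, s ≤ k}:
k:     0  1  2  3  4  5  6  7  8  9 10 11
g(k):  0  0  0  1  1  1  2  2  0  0  0  1
So g(11) = 1.
Heap C is a plain Nim heap of size 5, so its Grundy value is 5.
By the Sprague-Grundy theorem, the Grundy value of a sum of independent games is the XOR of the component values.
Combined value = 1 ⊕ 1 ⊕ 5 = 5.

5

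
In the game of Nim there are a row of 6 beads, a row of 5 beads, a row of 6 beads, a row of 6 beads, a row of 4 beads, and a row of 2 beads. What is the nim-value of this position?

5

Nim-sum: 6 ^ 5 ^ 6 ^ 6 ^ 4 ^ 2 = 5.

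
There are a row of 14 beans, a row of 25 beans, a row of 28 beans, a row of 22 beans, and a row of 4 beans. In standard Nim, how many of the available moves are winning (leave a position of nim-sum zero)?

Bitwise XOR of the heap sizes:
  01110  (14)
  11001  (25)
  11100  (28)
  10110  (22)
  00100  (4)
  -----
  11001  (25)
The overall nim-sum is X = 25. A row of size p has a winning move iff p XOR X < p (reduce it to p XOR X).
  14: 14 XOR 25 = 23 ≥ 14 — no move.
  25: 25 XOR 25 = 0 < 25 — winning move (to 0).
  28: 28 XOR 25 = 5 < 28 — winning move (to 5).
  22: 22 XOR 25 = 15 < 22 — winning move (to 15).
  4: 4 XOR 25 = 29 ≥ 4 — no move.
That gives 3 winning moves.

3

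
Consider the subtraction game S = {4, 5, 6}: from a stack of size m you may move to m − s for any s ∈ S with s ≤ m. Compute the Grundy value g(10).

0

Build the Grundy sequence with g(k) = mex{g(k−s) : s ∈ {4, 5, 6}, s ≤ k}:
g(0) = mex{} = 0
g(1) = mex{} = 0
g(2) = mex{} = 0
g(3) = mex{} = 0
g(4) = mex{0} = 1
g(5) = mex{0} = 1
g(6) = mex{0} = 1
g(7) = mex{0} = 1
g(8) = mex{0,1} = 2
g(9) = mex{0,1} = 2
g(10) = mex{1} = 0
So g(10) = 0.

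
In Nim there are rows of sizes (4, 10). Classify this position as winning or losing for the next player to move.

Nim-sum: 4 XOR 10 = 14.
The nim-sum is 14 ≠ 0, so this is an N-position: the player to move can win.

Winning position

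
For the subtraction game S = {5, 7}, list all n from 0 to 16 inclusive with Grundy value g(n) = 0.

0, 1, 2, 3, 4, 12, 13, 14, 15, 16

Grundy values for subtraction set {5, 7}:
k:     0  1  2  3  4  5  6  7  8  9 10 11 12 13 14 15 16
g(k):  0  0  0  0  0  1  1  1  1  1  2  2  0  0  0  0  0
The P-positions (g = 0) in 0..16 are 0, 1, 2, 3, 4, 12, 13, 14, 15, 16.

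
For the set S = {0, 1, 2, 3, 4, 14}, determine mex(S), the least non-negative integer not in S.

5

The values 0, 1, 2, 3, 4 are all present; 5 is the first non-negative integer missing from the set.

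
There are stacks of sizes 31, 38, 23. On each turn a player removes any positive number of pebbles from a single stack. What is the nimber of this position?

In binary:
  011111  (31)
  100110  (38)
  010111  (23)
  ------
  101110  (46)

46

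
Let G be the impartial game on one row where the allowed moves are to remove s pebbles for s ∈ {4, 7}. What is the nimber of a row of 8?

Grundy values for subtraction set {4, 7}:
g(0) = mex{} = 0
g(1) = mex{} = 0
g(2) = mex{} = 0
g(3) = mex{} = 0
g(4) = mex{0} = 1
g(5) = mex{0} = 1
g(6) = mex{0} = 1
g(7) = mex{0} = 1
g(8) = mex{0,1} = 2
So g(8) = 2.

2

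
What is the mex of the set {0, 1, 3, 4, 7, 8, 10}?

2

The values 0, 1 are all present; 2 is the first non-negative integer missing from the set.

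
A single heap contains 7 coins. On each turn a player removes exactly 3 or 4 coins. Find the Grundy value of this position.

0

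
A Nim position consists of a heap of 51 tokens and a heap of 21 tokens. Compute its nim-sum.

38

Nim-sum: 51 XOR 21 = 38.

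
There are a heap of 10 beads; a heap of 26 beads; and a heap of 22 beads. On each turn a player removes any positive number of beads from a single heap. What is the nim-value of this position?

Compute the nim-sum pairwise:
10 ^ 26 = 16
16 ^ 22 = 6

6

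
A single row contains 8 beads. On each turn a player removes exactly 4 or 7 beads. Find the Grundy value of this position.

Build the Grundy sequence with g(k) = mex{g(k−s) : s ∈ {4, 7}, s ≤ k}:
g(0) = mex{} = 0
g(1) = mex{} = 0
g(2) = mex{} = 0
g(3) = mex{} = 0
g(4) = mex{0} = 1
g(5) = mex{0} = 1
g(6) = mex{0} = 1
g(7) = mex{0} = 1
g(8) = mex{0,1} = 2
So g(8) = 2.

2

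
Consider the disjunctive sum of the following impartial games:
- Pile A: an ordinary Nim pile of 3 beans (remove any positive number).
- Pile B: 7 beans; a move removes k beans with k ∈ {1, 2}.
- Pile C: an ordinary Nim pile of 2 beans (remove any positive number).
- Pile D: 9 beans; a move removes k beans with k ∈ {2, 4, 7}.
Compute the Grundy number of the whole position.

0

Pile A is a plain Nim pile of size 3, so its Grundy value is 3.
Build the Grundy sequence for pile B with g(k) = mex{g(k−s) : s ∈ {1, 2}, s ≤ k}:
g(0) = mex{} = 0
g(1) = mex{0} = 1
g(2) = mex{0,1} = 2
g(3) = mex{1,2} = 0
g(4) = mex{0,2} = 1
g(5) = mex{0,1} = 2
g(6) = mex{1,2} = 0
g(7) = mex{0,2} = 1
So g(7) = 1.
Pile C is a plain Nim pile of size 2, so its Grundy value is 2.
Grundy values for pile D (subtraction set {2, 4, 7}):
g(0) = mex{} = 0
g(1) = mex{} = 0
g(2) = mex{0} = 1
g(3) = mex{0} = 1
g(4) = mex{0,1} = 2
g(5) = mex{0,1} = 2
g(6) = mex{1,2} = 0
g(7) = mex{0,1,2} = 3
g(8) = mex{0,2} = 1
g(9) = mex{1,2,3} = 0
So g(9) = 0.
By the Sprague-Grundy theorem, the Grundy value of a sum of independent games is the XOR of the component values.
Combined value = 3 ⊕ 1 ⊕ 2 ⊕ 0 = 0.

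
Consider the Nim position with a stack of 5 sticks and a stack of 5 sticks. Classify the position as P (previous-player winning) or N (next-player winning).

Nim-sum: 5 ^ 5 = 0.
The nim-sum is 0, so this is a P-position: the player to move is in a losing position under optimal play.

P-position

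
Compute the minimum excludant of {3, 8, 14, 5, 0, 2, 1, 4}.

The values 0, 1, 2, 3, 4, 5 are all present; 6 is the first non-negative integer missing from the set.

6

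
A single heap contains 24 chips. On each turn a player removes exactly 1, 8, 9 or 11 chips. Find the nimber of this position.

2

Compute g(0), g(1), … for moves {1, 8, 9, 11}:
k:     0  1  2  3  4  5  6  7  8  9 10 11 12 13 14 15 16 17 18 19 20 21 22 23 24
g(k):  0  1  0  1  0  1  0  1  2  3  2  3  2  3  2  3  0  1  0  1  0  1  0  1  2
So g(24) = 2.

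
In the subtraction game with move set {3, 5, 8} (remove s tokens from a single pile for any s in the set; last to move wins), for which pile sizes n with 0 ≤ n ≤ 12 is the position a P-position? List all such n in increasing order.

0, 1, 2, 11, 12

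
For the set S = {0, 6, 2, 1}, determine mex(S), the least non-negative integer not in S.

The values 0, 1, 2 are all present; 3 is the first non-negative integer missing from the set.

3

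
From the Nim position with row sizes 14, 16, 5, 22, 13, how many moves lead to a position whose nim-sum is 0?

0

Compute the nim-sum pairwise:
14 XOR 16 = 30
30 XOR 5 = 27
27 XOR 22 = 13
13 XOR 13 = 0
The nim-sum is already 0, so every move leaves a nonzero nim-sum — there are no winning moves.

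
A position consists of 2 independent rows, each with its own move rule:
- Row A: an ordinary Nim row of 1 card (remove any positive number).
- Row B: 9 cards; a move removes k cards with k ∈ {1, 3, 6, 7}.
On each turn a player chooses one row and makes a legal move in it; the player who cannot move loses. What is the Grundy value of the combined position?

2

Row A is a plain Nim row of size 1, so its Grundy value is 1.
For row B, compute g(0), g(1), … with moves {1, 3, 6, 7}:
g(0) = mex{} = 0
g(1) = mex{0} = 1
g(2) = mex{1} = 0
g(3) = mex{0} = 1
g(4) = mex{1} = 0
g(5) = mex{0} = 1
g(6) = mex{0,1} = 2
g(7) = mex{0,1,2} = 3
g(8) = mex{0,1,3} = 2
g(9) = mex{0,1,2} = 3
So g(9) = 3.
The value of a disjunctive sum is the nim-sum of the parts.
Combined value = 1 XOR 3 = 2.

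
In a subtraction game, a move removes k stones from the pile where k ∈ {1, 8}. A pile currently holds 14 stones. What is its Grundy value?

1

Build the Grundy sequence with g(k) = mex{g(k−s) : s ∈ {1, 8}, s ≤ k}:
g(0) = mex{} = 0
g(1) = mex{0} = 1
g(2) = mex{1} = 0
g(3) = mex{0} = 1
g(4) = mex{1} = 0
g(5) = mex{0} = 1
g(6) = mex{1} = 0
g(7) = mex{0} = 1
g(8) = mex{0,1} = 2
g(9) = mex{1,2} = 0
g(10) = mex{0} = 1
g(11) = mex{1} = 0
g(12) = mex{0} = 1
g(13) = mex{1} = 0
g(14) = mex{0} = 1
So g(14) = 1.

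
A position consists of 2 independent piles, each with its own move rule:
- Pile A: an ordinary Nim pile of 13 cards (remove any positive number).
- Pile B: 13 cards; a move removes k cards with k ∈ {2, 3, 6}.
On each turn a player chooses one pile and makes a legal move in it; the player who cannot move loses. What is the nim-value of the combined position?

15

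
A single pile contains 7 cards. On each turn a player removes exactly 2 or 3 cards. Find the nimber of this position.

1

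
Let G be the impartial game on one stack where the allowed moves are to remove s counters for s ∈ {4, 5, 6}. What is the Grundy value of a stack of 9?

2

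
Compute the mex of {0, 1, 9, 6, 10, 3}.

The values 0, 1 are all present; 2 is the first non-negative integer missing from the set.

2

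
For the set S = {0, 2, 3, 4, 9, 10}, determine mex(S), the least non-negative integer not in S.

1

0 is in the set but 1 is not, so the mex is 1.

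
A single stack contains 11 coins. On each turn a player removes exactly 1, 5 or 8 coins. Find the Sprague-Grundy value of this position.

Grundy values for subtraction set {1, 5, 8}:
k:     0  1  2  3  4  5  6  7  8  9 10 11
g(k):  0  1  0  1  0  1  0  1  2  3  2  3
So g(11) = 3.

3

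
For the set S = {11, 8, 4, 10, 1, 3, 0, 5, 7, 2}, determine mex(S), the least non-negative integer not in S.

The values 0, 1, 2, 3, 4, 5 are all present; 6 is the first non-negative integer missing from the set.

6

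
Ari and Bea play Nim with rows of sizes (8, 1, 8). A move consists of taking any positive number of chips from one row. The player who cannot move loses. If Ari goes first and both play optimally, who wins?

Bitwise XOR of the heap sizes:
  1000  (8)
  0001  (1)
  1000  (8)
  ----
  0001  (1)
The nim-sum is 1 ≠ 0, so this is an N-position: the player to move can win; Ari has a winning move.

Ari wins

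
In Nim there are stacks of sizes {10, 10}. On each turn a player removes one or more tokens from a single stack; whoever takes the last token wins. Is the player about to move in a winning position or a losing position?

Nim-sum: 10 ^ 10 = 0.
The nim-sum is 0, so this is a P-position: the player to move is in a losing position under optimal play.

Losing position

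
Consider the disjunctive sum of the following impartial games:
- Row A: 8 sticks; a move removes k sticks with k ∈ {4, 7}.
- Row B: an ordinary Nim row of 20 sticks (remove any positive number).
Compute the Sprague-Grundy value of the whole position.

For row A, compute g(0), g(1), … with moves {4, 7}:
g(0) = mex{} = 0
g(1) = mex{} = 0
g(2) = mex{} = 0
g(3) = mex{} = 0
g(4) = mex{0} = 1
g(5) = mex{0} = 1
g(6) = mex{0} = 1
g(7) = mex{0} = 1
g(8) = mex{0,1} = 2
So g(8) = 2.
Row B is a plain Nim row of size 20, so its Grundy value is 20.
The value of a disjunctive sum is the nim-sum of the parts.
Combined value = 2 XOR 20 = 22.

22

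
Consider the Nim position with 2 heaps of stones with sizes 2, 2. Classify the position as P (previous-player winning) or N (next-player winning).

Compute the nim-sum pairwise:
2 ^ 2 = 0
The nim-sum is 0, so this is a P-position: the player to move is in a losing position under optimal play.

P-position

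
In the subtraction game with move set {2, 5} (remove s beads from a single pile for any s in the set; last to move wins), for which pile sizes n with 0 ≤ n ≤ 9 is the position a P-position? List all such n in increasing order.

0, 1, 4, 7, 8

Grundy values for subtraction set {2, 5}:
k:     0  1  2  3  4  5  6  7  8  9
g(k):  0  0  1  1  0  2  1  0  0  1
The P-positions (g = 0) in 0..9 are 0, 1, 4, 7, 8.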